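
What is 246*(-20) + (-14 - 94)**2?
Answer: 6744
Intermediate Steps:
246*(-20) + (-14 - 94)**2 = -4920 + (-108)**2 = -4920 + 11664 = 6744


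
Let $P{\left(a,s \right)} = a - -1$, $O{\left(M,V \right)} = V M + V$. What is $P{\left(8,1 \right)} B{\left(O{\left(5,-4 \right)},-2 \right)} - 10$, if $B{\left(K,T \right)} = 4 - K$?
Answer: $242$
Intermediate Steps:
$O{\left(M,V \right)} = V + M V$ ($O{\left(M,V \right)} = M V + V = V + M V$)
$P{\left(a,s \right)} = 1 + a$ ($P{\left(a,s \right)} = a + 1 = 1 + a$)
$P{\left(8,1 \right)} B{\left(O{\left(5,-4 \right)},-2 \right)} - 10 = \left(1 + 8\right) \left(4 - - 4 \left(1 + 5\right)\right) - 10 = 9 \left(4 - \left(-4\right) 6\right) - 10 = 9 \left(4 - -24\right) - 10 = 9 \left(4 + 24\right) - 10 = 9 \cdot 28 - 10 = 252 - 10 = 242$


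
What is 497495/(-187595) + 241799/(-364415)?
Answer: -45330984766/13672486385 ≈ -3.3155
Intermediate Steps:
497495/(-187595) + 241799/(-364415) = 497495*(-1/187595) + 241799*(-1/364415) = -99499/37519 - 241799/364415 = -45330984766/13672486385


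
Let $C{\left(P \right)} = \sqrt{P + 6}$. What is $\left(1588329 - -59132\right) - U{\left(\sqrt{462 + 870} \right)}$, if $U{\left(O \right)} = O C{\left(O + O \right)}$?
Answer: $1647461 - 6 \sqrt{222 + 444 \sqrt{37}} \approx 1.6471 \cdot 10^{6}$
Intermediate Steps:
$C{\left(P \right)} = \sqrt{6 + P}$
$U{\left(O \right)} = O \sqrt{6 + 2 O}$ ($U{\left(O \right)} = O \sqrt{6 + \left(O + O\right)} = O \sqrt{6 + 2 O}$)
$\left(1588329 - -59132\right) - U{\left(\sqrt{462 + 870} \right)} = \left(1588329 - -59132\right) - \sqrt{462 + 870} \sqrt{6 + 2 \sqrt{462 + 870}} = \left(1588329 + 59132\right) - \sqrt{1332} \sqrt{6 + 2 \sqrt{1332}} = 1647461 - 6 \sqrt{37} \sqrt{6 + 2 \cdot 6 \sqrt{37}} = 1647461 - 6 \sqrt{37} \sqrt{6 + 12 \sqrt{37}}$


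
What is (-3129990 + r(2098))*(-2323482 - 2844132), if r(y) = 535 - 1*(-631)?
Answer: 16168554705936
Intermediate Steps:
r(y) = 1166 (r(y) = 535 + 631 = 1166)
(-3129990 + r(2098))*(-2323482 - 2844132) = (-3129990 + 1166)*(-2323482 - 2844132) = -3128824*(-5167614) = 16168554705936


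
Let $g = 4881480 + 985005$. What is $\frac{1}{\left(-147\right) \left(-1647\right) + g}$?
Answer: $\frac{1}{6108594} \approx 1.637 \cdot 10^{-7}$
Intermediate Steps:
$g = 5866485$
$\frac{1}{\left(-147\right) \left(-1647\right) + g} = \frac{1}{\left(-147\right) \left(-1647\right) + 5866485} = \frac{1}{242109 + 5866485} = \frac{1}{6108594}$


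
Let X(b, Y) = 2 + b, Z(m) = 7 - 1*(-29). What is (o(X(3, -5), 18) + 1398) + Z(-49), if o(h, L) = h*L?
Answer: 1524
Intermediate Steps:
Z(m) = 36 (Z(m) = 7 + 29 = 36)
o(h, L) = L*h
(o(X(3, -5), 18) + 1398) + Z(-49) = (18*(2 + 3) + 1398) + 36 = (18*5 + 1398) + 36 = (90 + 1398) + 36 = 1488 + 36 = 1524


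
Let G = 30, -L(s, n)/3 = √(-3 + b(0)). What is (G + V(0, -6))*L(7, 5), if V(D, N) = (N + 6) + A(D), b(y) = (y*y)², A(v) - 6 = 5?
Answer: -123*I*√3 ≈ -213.04*I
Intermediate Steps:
A(v) = 11 (A(v) = 6 + 5 = 11)
b(y) = y⁴ (b(y) = (y²)² = y⁴)
L(s, n) = -3*I*√3 (L(s, n) = -3*√(-3 + 0⁴) = -3*√(-3 + 0) = -3*I*√3)
V(D, N) = 17 + N (V(D, N) = (N + 6) + 11 = (6 + N) + 11 = 17 + N)
(G + V(0, -6))*L(7, 5) = (30 + (17 - 6))*(-3*I*√3) = (30 + 11)*(-3*I*√3) = 41*(-3*I*√3) = -123*I*√3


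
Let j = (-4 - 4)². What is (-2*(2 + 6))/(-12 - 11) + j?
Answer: 1488/23 ≈ 64.696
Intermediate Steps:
j = 64 (j = (-8)² = 64)
(-2*(2 + 6))/(-12 - 11) + j = (-2*(2 + 6))/(-12 - 11) + 64 = (-2*8)/(-23) + 64 = -1/23*(-16) + 64 = 16/23 + 64 = 1488/23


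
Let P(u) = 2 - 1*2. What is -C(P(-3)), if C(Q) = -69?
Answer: 69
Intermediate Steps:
P(u) = 0 (P(u) = 2 - 2 = 0)
-C(P(-3)) = -1*(-69) = 69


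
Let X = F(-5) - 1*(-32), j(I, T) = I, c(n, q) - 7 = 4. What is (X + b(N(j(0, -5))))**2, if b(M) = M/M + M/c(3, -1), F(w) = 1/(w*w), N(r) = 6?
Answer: 85303696/75625 ≈ 1128.0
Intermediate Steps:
c(n, q) = 11 (c(n, q) = 7 + 4 = 11)
F(w) = w**(-2) (F(w) = 1/(w**2) = w**(-2))
X = 801/25 (X = (-5)**(-2) - 1*(-32) = 1/25 + 32 = 801/25 ≈ 32.040)
b(M) = 1 + M/11 (b(M) = M/M + M/11 = 1 + M*(1/11) = 1 + M/11)
(X + b(N(j(0, -5))))**2 = (801/25 + (1 + (1/11)*6))**2 = (801/25 + (1 + 6/11))**2 = (801/25 + 17/11)**2 = (9236/275)**2 = 85303696/75625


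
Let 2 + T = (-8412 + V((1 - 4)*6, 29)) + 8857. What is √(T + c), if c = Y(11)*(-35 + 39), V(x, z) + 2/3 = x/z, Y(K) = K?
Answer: √3676359/87 ≈ 22.039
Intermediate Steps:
V(x, z) = -⅔ + x/z
T = 38429/87 (T = -2 + ((-8412 + (-⅔ + ((1 - 4)*6)/29)) + 8857) = -2 + ((-8412 + (-⅔ - 3*6*(1/29))) + 8857) = -2 + ((-8412 + (-⅔ - 18*1/29)) + 8857) = -2 + ((-8412 + (-⅔ - 18/29)) + 8857) = -2 + ((-8412 - 112/87) + 8857) = -2 + (-731956/87 + 8857) = -2 + 38603/87 = 38429/87 ≈ 441.71)
c = 44 (c = 11*(-35 + 39) = 11*4 = 44)
√(T + c) = √(38429/87 + 44) = √(42257/87) = √3676359/87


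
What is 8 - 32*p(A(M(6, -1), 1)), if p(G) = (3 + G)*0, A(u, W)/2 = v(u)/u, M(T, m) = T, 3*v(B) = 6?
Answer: 8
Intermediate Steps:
v(B) = 2 (v(B) = (1/3)*6 = 2)
A(u, W) = 4/u (A(u, W) = 2*(2/u) = 4/u)
p(G) = 0
8 - 32*p(A(M(6, -1), 1)) = 8 - 32*0 = 8 + 0 = 8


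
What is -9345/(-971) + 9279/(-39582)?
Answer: 40098209/4270458 ≈ 9.3897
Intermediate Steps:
-9345/(-971) + 9279/(-39582) = -9345*(-1/971) + 9279*(-1/39582) = 9345/971 - 1031/4398 = 40098209/4270458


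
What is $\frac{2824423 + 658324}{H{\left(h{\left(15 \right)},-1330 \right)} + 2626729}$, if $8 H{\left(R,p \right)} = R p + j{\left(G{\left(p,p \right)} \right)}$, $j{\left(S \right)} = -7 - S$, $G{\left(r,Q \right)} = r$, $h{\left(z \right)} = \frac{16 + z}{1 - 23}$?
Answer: $\frac{38310217}{28898415} \approx 1.3257$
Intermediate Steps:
$h{\left(z \right)} = - \frac{8}{11} - \frac{z}{22}$ ($h{\left(z \right)} = \frac{16 + z}{-22} = \left(16 + z\right) \left(- \frac{1}{22}\right) = - \frac{8}{11} - \frac{z}{22}$)
$H{\left(R,p \right)} = - \frac{7}{8} - \frac{p}{8} + \frac{R p}{8}$ ($H{\left(R,p \right)} = \frac{R p - \left(7 + p\right)}{8} = \frac{-7 - p + R p}{8} = - \frac{7}{8} - \frac{p}{8} + \frac{R p}{8}$)
$\frac{2824423 + 658324}{H{\left(h{\left(15 \right)},-1330 \right)} + 2626729} = \frac{2824423 + 658324}{\left(- \frac{7}{8} - - \frac{665}{4} + \frac{1}{8} \left(- \frac{8}{11} - \frac{15}{22}\right) \left(-1330\right)\right) + 2626729} = \frac{3482747}{\left(- \frac{7}{8} + \frac{665}{4} + \frac{1}{8} \left(- \frac{8}{11} - \frac{15}{22}\right) \left(-1330\right)\right) + 2626729} = \frac{3482747}{\left(- \frac{7}{8} + \frac{665}{4} + \frac{1}{8} \left(- \frac{31}{22}\right) \left(-1330\right)\right) + 2626729} = \frac{3482747}{\left(- \frac{7}{8} + \frac{665}{4} + \frac{20615}{88}\right) + 2626729} = \frac{3482747}{\frac{4396}{11} + 2626729} = \frac{3482747}{\frac{28898415}{11}} = 3482747 \cdot \frac{11}{28898415} = \frac{38310217}{28898415}$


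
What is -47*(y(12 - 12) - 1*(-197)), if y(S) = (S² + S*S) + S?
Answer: -9259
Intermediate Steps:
y(S) = S + 2*S² (y(S) = (S² + S²) + S = 2*S² + S = S + 2*S²)
-47*(y(12 - 12) - 1*(-197)) = -47*((12 - 12)*(1 + 2*(12 - 12)) - 1*(-197)) = -47*(0*(1 + 2*0) + 197) = -47*(0*(1 + 0) + 197) = -47*(0*1 + 197) = -47*(0 + 197) = -47*197 = -9259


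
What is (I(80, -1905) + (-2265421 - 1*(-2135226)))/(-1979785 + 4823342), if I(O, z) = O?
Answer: -130115/2843557 ≈ -0.045758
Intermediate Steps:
(I(80, -1905) + (-2265421 - 1*(-2135226)))/(-1979785 + 4823342) = (80 + (-2265421 - 1*(-2135226)))/(-1979785 + 4823342) = (80 + (-2265421 + 2135226))/2843557 = (80 - 130195)*(1/2843557) = -130115*1/2843557 = -130115/2843557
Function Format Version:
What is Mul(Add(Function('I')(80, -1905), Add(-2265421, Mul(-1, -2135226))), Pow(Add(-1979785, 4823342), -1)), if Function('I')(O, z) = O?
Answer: Rational(-130115, 2843557) ≈ -0.045758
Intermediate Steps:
Mul(Add(Function('I')(80, -1905), Add(-2265421, Mul(-1, -2135226))), Pow(Add(-1979785, 4823342), -1)) = Mul(Add(80, Add(-2265421, Mul(-1, -2135226))), Pow(Add(-1979785, 4823342), -1)) = Mul(Add(80, Add(-2265421, 2135226)), Pow(2843557, -1)) = Mul(Add(80, -130195), Rational(1, 2843557)) = Mul(-130115, Rational(1, 2843557)) = Rational(-130115, 2843557)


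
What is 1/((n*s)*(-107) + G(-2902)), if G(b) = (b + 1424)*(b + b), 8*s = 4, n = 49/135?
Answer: 270/2316138997 ≈ 1.1657e-7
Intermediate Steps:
n = 49/135 (n = 49*(1/135) = 49/135 ≈ 0.36296)
s = ½ (s = (⅛)*4 = ½ ≈ 0.50000)
G(b) = 2*b*(1424 + b) (G(b) = (1424 + b)*(2*b) = 2*b*(1424 + b))
1/((n*s)*(-107) + G(-2902)) = 1/(((49/135)*(½))*(-107) + 2*(-2902)*(1424 - 2902)) = 1/((49/270)*(-107) + 2*(-2902)*(-1478)) = 1/(-5243/270 + 8578312) = 1/(2316138997/270) = 270/2316138997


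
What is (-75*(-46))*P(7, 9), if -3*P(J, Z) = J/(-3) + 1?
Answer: 4600/3 ≈ 1533.3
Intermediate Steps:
P(J, Z) = -⅓ + J/9 (P(J, Z) = -(J/(-3) + 1)/3 = -(J*(-⅓) + 1)/3 = -(-J/3 + 1)/3 = -(1 - J/3)/3 = -⅓ + J/9)
(-75*(-46))*P(7, 9) = (-75*(-46))*(-⅓ + (⅑)*7) = 3450*(-⅓ + 7/9) = 3450*(4/9) = 4600/3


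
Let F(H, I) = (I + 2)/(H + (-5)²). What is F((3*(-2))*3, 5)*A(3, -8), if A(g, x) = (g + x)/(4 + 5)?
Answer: -5/9 ≈ -0.55556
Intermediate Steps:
F(H, I) = (2 + I)/(25 + H) (F(H, I) = (2 + I)/(H + 25) = (2 + I)/(25 + H))
A(g, x) = g/9 + x/9 (A(g, x) = (g + x)/9 = (g + x)*(⅑) = g/9 + x/9)
F((3*(-2))*3, 5)*A(3, -8) = ((2 + 5)/(25 + (3*(-2))*3))*((⅑)*3 + (⅑)*(-8)) = (7/(25 - 6*3))*(⅓ - 8/9) = (7/(25 - 18))*(-5/9) = (7/7)*(-5/9) = ((⅐)*7)*(-5/9) = 1*(-5/9) = -5/9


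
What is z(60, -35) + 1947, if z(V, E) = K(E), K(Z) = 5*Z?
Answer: 1772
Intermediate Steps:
z(V, E) = 5*E
z(60, -35) + 1947 = 5*(-35) + 1947 = -175 + 1947 = 1772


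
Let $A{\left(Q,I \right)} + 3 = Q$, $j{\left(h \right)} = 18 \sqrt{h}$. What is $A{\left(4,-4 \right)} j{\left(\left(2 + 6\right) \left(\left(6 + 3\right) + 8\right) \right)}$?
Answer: $36 \sqrt{34} \approx 209.91$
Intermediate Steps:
$A{\left(Q,I \right)} = -3 + Q$
$A{\left(4,-4 \right)} j{\left(\left(2 + 6\right) \left(\left(6 + 3\right) + 8\right) \right)} = \left(-3 + 4\right) 18 \sqrt{\left(2 + 6\right) \left(\left(6 + 3\right) + 8\right)} = 1 \cdot 18 \sqrt{8 \left(9 + 8\right)} = 1 \cdot 18 \sqrt{8 \cdot 17} = 1 \cdot 18 \sqrt{136} = 1 \cdot 18 \cdot 2 \sqrt{34} = 1 \cdot 36 \sqrt{34} = 36 \sqrt{34}$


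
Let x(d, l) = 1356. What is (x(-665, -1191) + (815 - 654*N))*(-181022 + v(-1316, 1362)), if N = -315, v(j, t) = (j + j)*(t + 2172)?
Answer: -1974078414310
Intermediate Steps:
v(j, t) = 2*j*(2172 + t) (v(j, t) = (2*j)*(2172 + t) = 2*j*(2172 + t))
(x(-665, -1191) + (815 - 654*N))*(-181022 + v(-1316, 1362)) = (1356 + (815 - 654*(-315)))*(-181022 + 2*(-1316)*(2172 + 1362)) = (1356 + (815 + 206010))*(-181022 + 2*(-1316)*3534) = (1356 + 206825)*(-181022 - 9301488) = 208181*(-9482510) = -1974078414310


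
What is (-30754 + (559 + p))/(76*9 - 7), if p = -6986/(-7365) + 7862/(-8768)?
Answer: -974939316391/21859084320 ≈ -44.601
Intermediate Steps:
p = 1674809/32288160 (p = -6986*(-1/7365) + 7862*(-1/8768) = 6986/7365 - 3931/4384 = 1674809/32288160 ≈ 0.051871)
(-30754 + (559 + p))/(76*9 - 7) = (-30754 + (559 + 1674809/32288160))/(76*9 - 7) = (-30754 + 18050756249/32288160)/(684 - 7) = -974939316391/32288160/677 = -974939316391/32288160*1/677 = -974939316391/21859084320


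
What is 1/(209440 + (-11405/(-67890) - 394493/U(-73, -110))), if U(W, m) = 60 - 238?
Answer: 604221/127887254233 ≈ 4.7246e-6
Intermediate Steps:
U(W, m) = -178
1/(209440 + (-11405/(-67890) - 394493/U(-73, -110))) = 1/(209440 + (-11405/(-67890) - 394493/(-178))) = 1/(209440 + (-11405*(-1/67890) - 394493*(-1/178))) = 1/(209440 + (2281/13578 + 394493/178)) = 1/(209440 + 1339207993/604221) = 1/(127887254233/604221) = 604221/127887254233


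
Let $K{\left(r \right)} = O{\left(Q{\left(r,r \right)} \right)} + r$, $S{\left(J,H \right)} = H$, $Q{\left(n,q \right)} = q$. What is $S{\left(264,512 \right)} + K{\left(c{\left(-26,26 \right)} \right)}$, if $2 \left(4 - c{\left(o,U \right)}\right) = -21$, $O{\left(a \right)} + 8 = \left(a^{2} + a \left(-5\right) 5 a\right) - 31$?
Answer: $- \frac{9117}{2} \approx -4558.5$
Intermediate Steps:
$O{\left(a \right)} = -39 - 24 a^{2}$ ($O{\left(a \right)} = -8 - \left(31 - a^{2} - a \left(-5\right) 5 a\right) = -8 - \left(31 - a^{2} - - 5 a 5 a\right) = -8 - \left(31 - a^{2} - - 25 a a\right) = -8 + \left(\left(a^{2} - 25 a^{2}\right) - 31\right) = -8 - \left(31 + 24 a^{2}\right) = -39 - 24 a^{2}$)
$c{\left(o,U \right)} = \frac{29}{2}$ ($c{\left(o,U \right)} = 4 - - \frac{21}{2} = 4 + \frac{21}{2} = \frac{29}{2}$)
$K{\left(r \right)} = -39 + r - 24 r^{2}$ ($K{\left(r \right)} = \left(-39 - 24 r^{2}\right) + r = -39 + r - 24 r^{2}$)
$S{\left(264,512 \right)} + K{\left(c{\left(-26,26 \right)} \right)} = 512 - \left(\frac{49}{2} + 5046\right) = 512 - \frac{10141}{2} = - \frac{9117}{2}$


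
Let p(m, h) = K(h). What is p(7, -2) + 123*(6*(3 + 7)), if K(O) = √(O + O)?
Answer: 7380 + 2*I ≈ 7380.0 + 2.0*I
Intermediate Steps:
K(O) = √2*√O (K(O) = √(2*O) = √2*√O)
p(m, h) = √2*√h
p(7, -2) + 123*(6*(3 + 7)) = √2*√(-2) + 123*(6*(3 + 7)) = √2*(I*√2) + 123*(6*10) = 2*I + 123*60 = 2*I + 7380 = 7380 + 2*I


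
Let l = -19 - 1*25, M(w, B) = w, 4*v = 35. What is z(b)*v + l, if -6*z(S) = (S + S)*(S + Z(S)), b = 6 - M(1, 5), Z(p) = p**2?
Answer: -963/2 ≈ -481.50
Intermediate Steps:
v = 35/4 (v = (1/4)*35 = 35/4 ≈ 8.7500)
b = 5 (b = 6 - 1*1 = 6 - 1 = 5)
l = -44 (l = -19 - 25 = -44)
z(S) = -S*(S + S**2)/3 (z(S) = -(S + S)*(S + S**2)/6 = -2*S*(S + S**2)/6 = -S*(S + S**2)/3)
z(b)*v + l = -1/3*5**2*(1 + 5)*(35/4) - 44 = -1/3*25*6*(35/4) - 44 = -50*35/4 - 44 = -875/2 - 44 = -963/2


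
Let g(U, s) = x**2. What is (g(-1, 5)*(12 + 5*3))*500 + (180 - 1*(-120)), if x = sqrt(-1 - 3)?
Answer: -53700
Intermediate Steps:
x = 2*I (x = sqrt(-4) = 2*I ≈ 2.0*I)
g(U, s) = -4 (g(U, s) = (2*I)**2 = -4)
(g(-1, 5)*(12 + 5*3))*500 + (180 - 1*(-120)) = -4*(12 + 5*3)*500 + (180 - 1*(-120)) = -4*(12 + 15)*500 + (180 + 120) = -4*27*500 + 300 = -108*500 + 300 = -54000 + 300 = -53700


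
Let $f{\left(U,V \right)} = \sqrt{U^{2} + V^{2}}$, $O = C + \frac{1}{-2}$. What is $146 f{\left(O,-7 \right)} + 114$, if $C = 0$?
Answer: $114 + 73 \sqrt{197} \approx 1138.6$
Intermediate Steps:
$O = - \frac{1}{2}$ ($O = 0 + \frac{1}{-2} = 0 - \frac{1}{2} = - \frac{1}{2} \approx -0.5$)
$146 f{\left(O,-7 \right)} + 114 = 146 \sqrt{\left(- \frac{1}{2}\right)^{2} + \left(-7\right)^{2}} + 114 = 146 \sqrt{\frac{1}{4} + 49} + 114 = 146 \sqrt{\frac{197}{4}} + 114 = 146 \frac{\sqrt{197}}{2} + 114 = 73 \sqrt{197} + 114 = 114 + 73 \sqrt{197}$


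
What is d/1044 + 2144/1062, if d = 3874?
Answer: 176459/30798 ≈ 5.7296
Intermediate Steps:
d/1044 + 2144/1062 = 3874/1044 + 2144/1062 = 3874*(1/1044) + 2144*(1/1062) = 1937/522 + 1072/531 = 176459/30798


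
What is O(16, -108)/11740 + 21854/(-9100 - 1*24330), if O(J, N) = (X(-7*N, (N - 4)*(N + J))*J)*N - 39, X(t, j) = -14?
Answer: 55086883/39246820 ≈ 1.4036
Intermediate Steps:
O(J, N) = -39 - 14*J*N (O(J, N) = (-14*J)*N - 39 = -14*J*N - 39 = -39 - 14*J*N)
O(16, -108)/11740 + 21854/(-9100 - 1*24330) = (-39 - 14*16*(-108))/11740 + 21854/(-9100 - 1*24330) = (-39 + 24192)*(1/11740) + 21854/(-9100 - 24330) = 24153*(1/11740) + 21854/(-33430) = 24153/11740 + 21854*(-1/33430) = 24153/11740 - 10927/16715 = 55086883/39246820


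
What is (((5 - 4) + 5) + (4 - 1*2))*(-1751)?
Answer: -14008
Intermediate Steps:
(((5 - 4) + 5) + (4 - 1*2))*(-1751) = ((1 + 5) + (4 - 2))*(-1751) = (6 + 2)*(-1751) = 8*(-1751) = -14008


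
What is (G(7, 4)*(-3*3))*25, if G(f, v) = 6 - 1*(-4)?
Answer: -2250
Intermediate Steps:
G(f, v) = 10 (G(f, v) = 6 + 4 = 10)
(G(7, 4)*(-3*3))*25 = (10*(-3*3))*25 = (10*(-9))*25 = -90*25 = -2250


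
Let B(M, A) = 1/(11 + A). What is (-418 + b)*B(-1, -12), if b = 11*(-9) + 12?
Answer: 505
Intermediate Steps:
b = -87 (b = -99 + 12 = -87)
(-418 + b)*B(-1, -12) = (-418 - 87)/(11 - 12) = -505/(-1) = -505*(-1) = 505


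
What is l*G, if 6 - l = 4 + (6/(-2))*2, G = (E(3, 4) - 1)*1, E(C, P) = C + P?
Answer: 48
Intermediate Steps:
G = 6 (G = ((3 + 4) - 1)*1 = (7 - 1)*1 = 6*1 = 6)
l = 8 (l = 6 - (4 + (6/(-2))*2) = 6 - (4 + (6*(-½))*2) = 6 - (4 - 3*2) = 6 - (4 - 6) = 6 - 1*(-2) = 6 + 2 = 8)
l*G = 8*6 = 48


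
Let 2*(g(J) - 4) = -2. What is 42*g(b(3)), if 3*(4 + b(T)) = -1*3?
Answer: 126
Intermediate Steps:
b(T) = -5 (b(T) = -4 + (-1*3)/3 = -4 + (⅓)*(-3) = -4 - 1 = -5)
g(J) = 3 (g(J) = 4 + (½)*(-2) = 4 - 1 = 3)
42*g(b(3)) = 42*3 = 126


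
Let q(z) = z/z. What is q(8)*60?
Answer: 60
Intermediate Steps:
q(z) = 1
q(8)*60 = 1*60 = 60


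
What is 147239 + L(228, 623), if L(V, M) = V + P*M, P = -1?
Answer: 146844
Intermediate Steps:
L(V, M) = V - M
147239 + L(228, 623) = 147239 + (228 - 1*623) = 147239 + (228 - 623) = 147239 - 395 = 146844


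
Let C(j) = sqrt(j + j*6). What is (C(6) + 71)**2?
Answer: (71 + sqrt(42))**2 ≈ 6003.3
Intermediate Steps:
C(j) = sqrt(7)*sqrt(j) (C(j) = sqrt(j + 6*j) = sqrt(7*j) = sqrt(7)*sqrt(j))
(C(6) + 71)**2 = (sqrt(7)*sqrt(6) + 71)**2 = (sqrt(42) + 71)**2 = (71 + sqrt(42))**2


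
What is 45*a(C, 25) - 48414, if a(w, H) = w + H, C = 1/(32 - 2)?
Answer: -94575/2 ≈ -47288.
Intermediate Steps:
C = 1/30 ≈ 0.033333
a(w, H) = H + w
45*a(C, 25) - 48414 = 45*(25 + 1/30) - 48414 = 45*(751/30) - 48414 = 2253/2 - 48414 = -94575/2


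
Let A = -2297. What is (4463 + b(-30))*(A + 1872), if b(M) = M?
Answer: -1884025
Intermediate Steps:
(4463 + b(-30))*(A + 1872) = (4463 - 30)*(-2297 + 1872) = 4433*(-425) = -1884025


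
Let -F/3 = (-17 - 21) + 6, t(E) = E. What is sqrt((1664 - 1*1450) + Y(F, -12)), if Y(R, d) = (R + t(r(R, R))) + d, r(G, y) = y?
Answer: sqrt(394) ≈ 19.849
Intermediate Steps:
F = 96 (F = -3*((-17 - 21) + 6) = -3*(-38 + 6) = -3*(-32) = 96)
Y(R, d) = d + 2*R (Y(R, d) = (R + R) + d = 2*R + d = d + 2*R)
sqrt((1664 - 1*1450) + Y(F, -12)) = sqrt((1664 - 1*1450) + (-12 + 2*96)) = sqrt((1664 - 1450) + (-12 + 192)) = sqrt(214 + 180) = sqrt(394)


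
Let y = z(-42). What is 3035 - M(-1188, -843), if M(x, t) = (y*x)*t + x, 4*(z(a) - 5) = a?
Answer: 5512385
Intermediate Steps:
z(a) = 5 + a/4
y = -11/2 (y = 5 + (¼)*(-42) = 5 - 21/2 = -11/2 ≈ -5.5000)
M(x, t) = x - 11*t*x/2 (M(x, t) = (-11*x/2)*t + x = -11*t*x/2 + x = x - 11*t*x/2)
3035 - M(-1188, -843) = 3035 - (-1188)*(2 - 11*(-843))/2 = 3035 - (-1188)*(2 + 9273)/2 = 3035 - (-1188)*9275/2 = 3035 - 1*(-5509350) = 3035 + 5509350 = 5512385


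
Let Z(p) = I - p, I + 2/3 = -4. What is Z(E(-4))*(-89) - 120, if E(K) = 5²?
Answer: 7561/3 ≈ 2520.3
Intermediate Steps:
I = -14/3 (I = -⅔ - 4 = -14/3 ≈ -4.6667)
E(K) = 25
Z(p) = -14/3 - p
Z(E(-4))*(-89) - 120 = (-14/3 - 1*25)*(-89) - 120 = (-14/3 - 25)*(-89) - 120 = -89/3*(-89) - 120 = 7921/3 - 120 = 7561/3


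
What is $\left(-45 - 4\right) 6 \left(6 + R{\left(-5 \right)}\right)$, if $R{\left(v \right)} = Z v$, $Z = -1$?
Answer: $-3234$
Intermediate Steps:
$R{\left(v \right)} = - v$
$\left(-45 - 4\right) 6 \left(6 + R{\left(-5 \right)}\right) = \left(-45 - 4\right) 6 \left(6 - -5\right) = - 49 \cdot 6 \left(6 + 5\right) = - 49 \cdot 6 \cdot 11 = \left(-49\right) 66 = -3234$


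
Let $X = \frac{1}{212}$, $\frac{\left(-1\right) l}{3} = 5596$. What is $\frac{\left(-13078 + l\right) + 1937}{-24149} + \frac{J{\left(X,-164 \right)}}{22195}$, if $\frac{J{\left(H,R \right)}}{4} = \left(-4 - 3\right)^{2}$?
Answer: $\frac{624617359}{535987055} \approx 1.1654$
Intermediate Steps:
$l = -16788$ ($l = \left(-3\right) 5596 = -16788$)
$X = \frac{1}{212} \approx 0.004717$
$J{\left(H,R \right)} = 196$ ($J{\left(H,R \right)} = 4 \left(-4 - 3\right)^{2} = 4 \left(-7\right)^{2} = 4 \cdot 49 = 196$)
$\frac{\left(-13078 + l\right) + 1937}{-24149} + \frac{J{\left(X,-164 \right)}}{22195} = \frac{\left(-13078 - 16788\right) + 1937}{-24149} + \frac{196}{22195} = \left(-29866 + 1937\right) \left(- \frac{1}{24149}\right) + 196 \cdot \frac{1}{22195} = \left(-27929\right) \left(- \frac{1}{24149}\right) + \frac{196}{22195} = \frac{27929}{24149} + \frac{196}{22195} = \frac{624617359}{535987055}$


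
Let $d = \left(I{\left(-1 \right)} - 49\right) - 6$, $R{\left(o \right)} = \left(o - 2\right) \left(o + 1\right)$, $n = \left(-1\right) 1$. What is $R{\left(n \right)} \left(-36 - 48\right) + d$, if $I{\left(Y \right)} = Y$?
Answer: $-56$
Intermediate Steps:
$n = -1$
$R{\left(o \right)} = \left(1 + o\right) \left(-2 + o\right)$ ($R{\left(o \right)} = \left(-2 + o\right) \left(1 + o\right) = \left(1 + o\right) \left(-2 + o\right)$)
$d = -56$ ($d = \left(-1 - 49\right) - 6 = -50 - 6 = -56$)
$R{\left(n \right)} \left(-36 - 48\right) + d = \left(-2 + \left(-1\right)^{2} - -1\right) \left(-36 - 48\right) - 56 = \left(-2 + 1 + 1\right) \left(-36 - 48\right) - 56 = 0 \left(-84\right) - 56 = 0 - 56 = -56$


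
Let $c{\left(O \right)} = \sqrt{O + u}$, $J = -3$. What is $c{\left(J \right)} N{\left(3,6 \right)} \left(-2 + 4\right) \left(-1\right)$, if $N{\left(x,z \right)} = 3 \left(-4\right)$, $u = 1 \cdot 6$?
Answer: $24 \sqrt{3} \approx 41.569$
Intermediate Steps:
$u = 6$
$N{\left(x,z \right)} = -12$
$c{\left(O \right)} = \sqrt{6 + O}$ ($c{\left(O \right)} = \sqrt{O + 6} = \sqrt{6 + O}$)
$c{\left(J \right)} N{\left(3,6 \right)} \left(-2 + 4\right) \left(-1\right) = \sqrt{6 - 3} \left(-12\right) \left(-2 + 4\right) \left(-1\right) = \sqrt{3} \left(-12\right) 2 \left(-1\right) = - 12 \sqrt{3} \left(-2\right) = 24 \sqrt{3}$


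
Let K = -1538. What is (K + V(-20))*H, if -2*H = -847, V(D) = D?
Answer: -659813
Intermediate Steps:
H = 847/2 (H = -½*(-847) = 847/2 ≈ 423.50)
(K + V(-20))*H = (-1538 - 20)*(847/2) = -1558*847/2 = -659813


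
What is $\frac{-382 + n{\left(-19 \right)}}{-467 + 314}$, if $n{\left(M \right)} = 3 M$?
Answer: $\frac{439}{153} \approx 2.8693$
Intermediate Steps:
$\frac{-382 + n{\left(-19 \right)}}{-467 + 314} = \frac{-382 + 3 \left(-19\right)}{-467 + 314} = \frac{-382 - 57}{-153} = \left(-439\right) \left(- \frac{1}{153}\right) = \frac{439}{153}$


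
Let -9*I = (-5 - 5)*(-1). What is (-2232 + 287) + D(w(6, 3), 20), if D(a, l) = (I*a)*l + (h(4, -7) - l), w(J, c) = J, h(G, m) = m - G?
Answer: -6328/3 ≈ -2109.3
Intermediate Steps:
I = -10/9 (I = -(-5 - 5)*(-1)/9 = -(-10)*(-1)/9 = -⅑*10 = -10/9 ≈ -1.1111)
D(a, l) = -11 - l - 10*a*l/9 (D(a, l) = (-10*a/9)*l + ((-7 - 1*4) - l) = -10*a*l/9 + ((-7 - 4) - l) = -10*a*l/9 + (-11 - l) = -11 - l - 10*a*l/9)
(-2232 + 287) + D(w(6, 3), 20) = (-2232 + 287) + (-11 - 1*20 - 10/9*6*20) = -1945 + (-11 - 20 - 400/3) = -1945 - 493/3 = -6328/3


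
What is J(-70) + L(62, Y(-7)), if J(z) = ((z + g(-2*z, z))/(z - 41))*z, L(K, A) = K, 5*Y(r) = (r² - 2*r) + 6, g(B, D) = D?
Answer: -2918/111 ≈ -26.288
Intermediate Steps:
Y(r) = 6/5 - 2*r/5 + r²/5 (Y(r) = ((r² - 2*r) + 6)/5 = (6 + r² - 2*r)/5 = 6/5 - 2*r/5 + r²/5)
J(z) = 2*z²/(-41 + z) (J(z) = ((z + z)/(z - 41))*z = ((2*z)/(-41 + z))*z = (2*z/(-41 + z))*z = 2*z²/(-41 + z))
J(-70) + L(62, Y(-7)) = 2*(-70)²/(-41 - 70) + 62 = 2*4900/(-111) + 62 = 2*4900*(-1/111) + 62 = -9800/111 + 62 = -2918/111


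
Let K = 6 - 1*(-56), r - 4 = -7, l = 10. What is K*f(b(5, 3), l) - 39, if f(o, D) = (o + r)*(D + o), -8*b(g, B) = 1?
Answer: -62473/32 ≈ -1952.3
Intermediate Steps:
r = -3 (r = 4 - 7 = -3)
b(g, B) = -⅛ (b(g, B) = -⅛*1 = -⅛)
f(o, D) = (-3 + o)*(D + o) (f(o, D) = (o - 3)*(D + o) = (-3 + o)*(D + o))
K = 62 (K = 6 + 56 = 62)
K*f(b(5, 3), l) - 39 = 62*((-⅛)² - 3*10 - 3*(-⅛) + 10*(-⅛)) - 39 = 62*(1/64 - 30 + 3/8 - 5/4) - 39 = 62*(-1975/64) - 39 = -61225/32 - 39 = -62473/32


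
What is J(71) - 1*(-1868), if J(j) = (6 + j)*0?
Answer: 1868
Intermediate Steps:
J(j) = 0
J(71) - 1*(-1868) = 0 - 1*(-1868) = 0 + 1868 = 1868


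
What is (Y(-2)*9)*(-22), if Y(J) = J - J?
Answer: 0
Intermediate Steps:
Y(J) = 0
(Y(-2)*9)*(-22) = (0*9)*(-22) = 0*(-22) = 0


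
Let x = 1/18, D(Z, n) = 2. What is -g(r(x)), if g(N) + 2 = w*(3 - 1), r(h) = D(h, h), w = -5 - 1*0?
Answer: 12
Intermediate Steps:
x = 1/18 ≈ 0.055556
w = -5 (w = -5 + 0 = -5)
r(h) = 2
g(N) = -12 (g(N) = -2 - 5*(3 - 1) = -2 - 5*2 = -2 - 10 = -12)
-g(r(x)) = -1*(-12) = 12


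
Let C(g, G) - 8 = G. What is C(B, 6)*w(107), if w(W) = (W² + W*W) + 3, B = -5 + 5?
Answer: 320614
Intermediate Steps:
B = 0
C(g, G) = 8 + G
w(W) = 3 + 2*W² (w(W) = (W² + W²) + 3 = 2*W² + 3 = 3 + 2*W²)
C(B, 6)*w(107) = (8 + 6)*(3 + 2*107²) = 14*(3 + 2*11449) = 14*(3 + 22898) = 14*22901 = 320614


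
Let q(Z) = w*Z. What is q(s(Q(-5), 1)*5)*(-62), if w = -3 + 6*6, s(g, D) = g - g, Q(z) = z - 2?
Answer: 0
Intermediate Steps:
Q(z) = -2 + z
s(g, D) = 0
w = 33 (w = -3 + 36 = 33)
q(Z) = 33*Z
q(s(Q(-5), 1)*5)*(-62) = (33*(0*5))*(-62) = (33*0)*(-62) = 0*(-62) = 0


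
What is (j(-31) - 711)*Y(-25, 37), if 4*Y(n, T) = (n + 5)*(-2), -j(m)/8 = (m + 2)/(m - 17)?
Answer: -21475/3 ≈ -7158.3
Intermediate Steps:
j(m) = -8*(2 + m)/(-17 + m) (j(m) = -8*(m + 2)/(m - 17) = -8*(2 + m)/(-17 + m))
Y(n, T) = -5/2 - n/2 (Y(n, T) = ((n + 5)*(-2))/4 = ((5 + n)*(-2))/4 = (-10 - 2*n)/4 = -5/2 - n/2)
(j(-31) - 711)*Y(-25, 37) = (8*(-2 - 1*(-31))/(-17 - 31) - 711)*(-5/2 - 1/2*(-25)) = (8*(-2 + 31)/(-48) - 711)*(-5/2 + 25/2) = (8*(-1/48)*29 - 711)*10 = (-29/6 - 711)*10 = -4295/6*10 = -21475/3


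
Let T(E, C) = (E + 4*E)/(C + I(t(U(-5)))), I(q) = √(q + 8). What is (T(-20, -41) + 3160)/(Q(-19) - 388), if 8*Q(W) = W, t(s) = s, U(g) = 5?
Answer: -10549960/1302291 - 200*√13/1302291 ≈ -8.1016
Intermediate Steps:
Q(W) = W/8
I(q) = √(8 + q)
T(E, C) = 5*E/(C + √13) (T(E, C) = (E + 4*E)/(C + √(8 + 5)) = (5*E)/(C + √13) = 5*E/(C + √13))
(T(-20, -41) + 3160)/(Q(-19) - 388) = (5*(-20)/(-41 + √13) + 3160)/((⅛)*(-19) - 388) = (-100/(-41 + √13) + 3160)/(-19/8 - 388) = (3160 - 100/(-41 + √13))/(-3123/8) = (3160 - 100/(-41 + √13))*(-8/3123) = -25280/3123 + 800/(3123*(-41 + √13))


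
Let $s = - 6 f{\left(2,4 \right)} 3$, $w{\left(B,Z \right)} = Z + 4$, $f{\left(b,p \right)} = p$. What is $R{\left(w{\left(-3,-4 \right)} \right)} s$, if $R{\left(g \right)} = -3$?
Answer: $216$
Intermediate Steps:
$w{\left(B,Z \right)} = 4 + Z$
$s = -72$ ($s = \left(-6\right) 4 \cdot 3 = \left(-24\right) 3 = -72$)
$R{\left(w{\left(-3,-4 \right)} \right)} s = \left(-3\right) \left(-72\right) = 216$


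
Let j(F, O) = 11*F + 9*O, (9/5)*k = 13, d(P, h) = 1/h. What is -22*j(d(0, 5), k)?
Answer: -7392/5 ≈ -1478.4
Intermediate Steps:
d(P, h) = 1/h
k = 65/9 (k = (5/9)*13 = 65/9 ≈ 7.2222)
j(F, O) = 9*O + 11*F
-22*j(d(0, 5), k) = -22*(9*(65/9) + 11/5) = -22*(65 + 11*(⅕)) = -22*(65 + 11/5) = -22*336/5 = -7392/5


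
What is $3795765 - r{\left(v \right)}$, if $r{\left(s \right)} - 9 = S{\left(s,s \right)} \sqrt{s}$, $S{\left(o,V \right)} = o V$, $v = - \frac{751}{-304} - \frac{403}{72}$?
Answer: $3795756 - \frac{73188025 i \sqrt{162545}}{1706738688} \approx 3.7958 \cdot 10^{6} - 17.289 i$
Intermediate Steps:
$v = - \frac{8555}{2736}$ ($v = \left(-751\right) \left(- \frac{1}{304}\right) - \frac{403}{72} = \frac{751}{304} - \frac{403}{72} = - \frac{8555}{2736} \approx -3.1268$)
$S{\left(o,V \right)} = V o$
$r{\left(s \right)} = 9 + s^{\frac{5}{2}}$ ($r{\left(s \right)} = 9 + s s \sqrt{s} = 9 + s^{2} \sqrt{s} = 9 + s^{\frac{5}{2}}$)
$3795765 - r{\left(v \right)} = 3795765 - \left(9 + \left(- \frac{8555}{2736}\right)^{\frac{5}{2}}\right) = 3795765 - \left(9 + \frac{73188025 i \sqrt{162545}}{1706738688}\right) = 3795756 - \frac{73188025 i \sqrt{162545}}{1706738688}$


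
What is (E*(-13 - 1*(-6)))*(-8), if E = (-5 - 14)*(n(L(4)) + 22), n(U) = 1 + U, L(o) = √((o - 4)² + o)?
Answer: -26600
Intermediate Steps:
L(o) = √(o + (-4 + o)²) (L(o) = √((-4 + o)² + o) = √(o + (-4 + o)²))
E = -475 (E = (-5 - 14)*((1 + √(4 + (-4 + 4)²)) + 22) = -19*((1 + √(4 + 0²)) + 22) = -19*((1 + √(4 + 0)) + 22) = -19*((1 + √4) + 22) = -19*((1 + 2) + 22) = -19*(3 + 22) = -19*25 = -475)
(E*(-13 - 1*(-6)))*(-8) = -475*(-13 - 1*(-6))*(-8) = -475*(-13 + 6)*(-8) = -475*(-7)*(-8) = 3325*(-8) = -26600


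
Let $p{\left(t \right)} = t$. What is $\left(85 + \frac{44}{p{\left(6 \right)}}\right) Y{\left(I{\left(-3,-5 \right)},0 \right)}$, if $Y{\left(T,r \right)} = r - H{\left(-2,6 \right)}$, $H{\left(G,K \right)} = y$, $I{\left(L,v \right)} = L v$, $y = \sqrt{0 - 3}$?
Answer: $- \frac{277 i \sqrt{3}}{3} \approx - 159.93 i$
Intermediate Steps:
$y = i \sqrt{3}$ ($y = \sqrt{-3} = i \sqrt{3} \approx 1.732 i$)
$H{\left(G,K \right)} = i \sqrt{3}$
$Y{\left(T,r \right)} = r - i \sqrt{3}$
$\left(85 + \frac{44}{p{\left(6 \right)}}\right) Y{\left(I{\left(-3,-5 \right)},0 \right)} = \left(85 + \frac{44}{6}\right) \left(0 - i \sqrt{3}\right) = \left(85 + 44 \cdot \frac{1}{6}\right) \left(- i \sqrt{3}\right) = \left(85 + \frac{22}{3}\right) \left(- i \sqrt{3}\right) = \frac{277 \left(- i \sqrt{3}\right)}{3} = - \frac{277 i \sqrt{3}}{3}$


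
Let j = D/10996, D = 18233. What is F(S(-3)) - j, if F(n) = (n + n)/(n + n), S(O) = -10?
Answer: -7237/10996 ≈ -0.65815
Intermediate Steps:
F(n) = 1 (F(n) = (2*n)/((2*n)) = (2*n)*(1/(2*n)) = 1)
j = 18233/10996 ≈ 1.6581
F(S(-3)) - j = 1 - 1*18233/10996 = 1 - 18233/10996 = -7237/10996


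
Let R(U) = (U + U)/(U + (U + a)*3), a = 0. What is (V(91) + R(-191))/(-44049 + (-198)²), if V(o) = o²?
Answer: -5521/3230 ≈ -1.7093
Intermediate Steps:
R(U) = ½ (R(U) = (U + U)/(U + (U + 0)*3) = (2*U)/(U + U*3) = (2*U)/(U + 3*U) = (2*U)/((4*U)) = (2*U)*(1/(4*U)) = ½)
(V(91) + R(-191))/(-44049 + (-198)²) = (91² + ½)/(-44049 + (-198)²) = (8281 + ½)/(-44049 + 39204) = (16563/2)/(-4845) = (16563/2)*(-1/4845) = -5521/3230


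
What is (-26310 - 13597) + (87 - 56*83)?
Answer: -44468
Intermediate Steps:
(-26310 - 13597) + (87 - 56*83) = -39907 + (87 - 4648) = -39907 - 4561 = -44468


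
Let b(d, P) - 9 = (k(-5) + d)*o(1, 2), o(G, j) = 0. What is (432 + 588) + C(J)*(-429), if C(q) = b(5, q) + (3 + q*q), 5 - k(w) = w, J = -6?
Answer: -19572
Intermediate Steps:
k(w) = 5 - w
b(d, P) = 9 (b(d, P) = 9 + ((5 - 1*(-5)) + d)*0 = 9 + ((5 + 5) + d)*0 = 9 + (10 + d)*0 = 9 + 0 = 9)
C(q) = 12 + q² (C(q) = 9 + (3 + q*q) = 9 + (3 + q²) = 12 + q²)
(432 + 588) + C(J)*(-429) = (432 + 588) + (12 + (-6)²)*(-429) = 1020 + (12 + 36)*(-429) = 1020 + 48*(-429) = 1020 - 20592 = -19572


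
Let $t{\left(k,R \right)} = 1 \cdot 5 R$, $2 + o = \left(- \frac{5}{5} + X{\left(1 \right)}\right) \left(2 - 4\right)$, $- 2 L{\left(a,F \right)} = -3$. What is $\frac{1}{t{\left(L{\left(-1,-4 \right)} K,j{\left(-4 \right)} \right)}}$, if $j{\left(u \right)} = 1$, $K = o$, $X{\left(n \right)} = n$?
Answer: $\frac{1}{5} \approx 0.2$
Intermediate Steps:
$L{\left(a,F \right)} = \frac{3}{2}$ ($L{\left(a,F \right)} = \left(- \frac{1}{2}\right) \left(-3\right) = \frac{3}{2}$)
$o = -2$ ($o = -2 + \left(- \frac{5}{5} + 1\right) \left(2 - 4\right) = -2 + \left(\left(-5\right) \frac{1}{5} + 1\right) \left(-2\right) = -2 + \left(-1 + 1\right) \left(-2\right) = -2 + 0 \left(-2\right) = -2 + 0 = -2$)
$K = -2$
$t{\left(k,R \right)} = 5 R$
$\frac{1}{t{\left(L{\left(-1,-4 \right)} K,j{\left(-4 \right)} \right)}} = \frac{1}{5 \cdot 1} = \frac{1}{5}$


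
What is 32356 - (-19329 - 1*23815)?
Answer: 75500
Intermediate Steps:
32356 - (-19329 - 1*23815) = 32356 - (-19329 - 23815) = 32356 - 1*(-43144) = 32356 + 43144 = 75500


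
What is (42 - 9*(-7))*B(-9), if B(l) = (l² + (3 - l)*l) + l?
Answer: -3780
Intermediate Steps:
B(l) = l + l² + l*(3 - l) (B(l) = (l² + l*(3 - l)) + l = l + l² + l*(3 - l))
(42 - 9*(-7))*B(-9) = (42 - 9*(-7))*(4*(-9)) = (42 + 63)*(-36) = 105*(-36) = -3780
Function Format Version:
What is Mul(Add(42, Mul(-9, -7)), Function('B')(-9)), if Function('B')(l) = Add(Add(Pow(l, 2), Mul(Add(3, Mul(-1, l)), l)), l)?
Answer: -3780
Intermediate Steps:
Function('B')(l) = Add(l, Pow(l, 2), Mul(l, Add(3, Mul(-1, l)))) (Function('B')(l) = Add(Add(Pow(l, 2), Mul(l, Add(3, Mul(-1, l)))), l) = Add(l, Pow(l, 2), Mul(l, Add(3, Mul(-1, l)))))
Mul(Add(42, Mul(-9, -7)), Function('B')(-9)) = Mul(Add(42, Mul(-9, -7)), Mul(4, -9)) = Mul(Add(42, 63), -36) = Mul(105, -36) = -3780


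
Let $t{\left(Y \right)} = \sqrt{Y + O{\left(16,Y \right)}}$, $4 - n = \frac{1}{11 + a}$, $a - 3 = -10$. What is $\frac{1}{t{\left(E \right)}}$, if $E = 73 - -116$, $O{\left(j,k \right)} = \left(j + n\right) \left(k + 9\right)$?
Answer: $\frac{\sqrt{1822}}{2733} \approx 0.015618$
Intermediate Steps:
$a = -7$ ($a = 3 - 10 = -7$)
$n = \frac{15}{4}$ ($n = 4 - \frac{1}{11 - 7} = 4 - \frac{1}{4} = \frac{15}{4} \approx 3.75$)
$O{\left(j,k \right)} = \left(9 + k\right) \left(\frac{15}{4} + j\right)$ ($O{\left(j,k \right)} = \left(j + \frac{15}{4}\right) \left(k + 9\right) = \left(\frac{15}{4} + j\right) \left(9 + k\right) = \left(9 + k\right) \left(\frac{15}{4} + j\right)$)
$E = 189$ ($E = 73 + 116 = 189$)
$t{\left(Y \right)} = \sqrt{\frac{711}{4} + \frac{83 Y}{4}}$ ($t{\left(Y \right)} = \sqrt{Y + \left(\frac{135}{4} + 9 \cdot 16 + \frac{15 Y}{4} + 16 Y\right)} = \sqrt{Y + \left(\frac{135}{4} + 144 + \frac{15 Y}{4} + 16 Y\right)} = \sqrt{Y + \left(\frac{711}{4} + \frac{79 Y}{4}\right)} = \sqrt{\frac{711}{4} + \frac{83 Y}{4}}$)
$\frac{1}{t{\left(E \right)}} = \frac{1}{\frac{1}{2} \sqrt{711 + 83 \cdot 189}} = \frac{1}{\frac{1}{2} \sqrt{711 + 15687}} = \frac{1}{\frac{1}{2} \sqrt{16398}} = \frac{1}{\frac{1}{2} \cdot 3 \sqrt{1822}} = \frac{1}{\frac{3}{2} \sqrt{1822}} = \frac{\sqrt{1822}}{2733}$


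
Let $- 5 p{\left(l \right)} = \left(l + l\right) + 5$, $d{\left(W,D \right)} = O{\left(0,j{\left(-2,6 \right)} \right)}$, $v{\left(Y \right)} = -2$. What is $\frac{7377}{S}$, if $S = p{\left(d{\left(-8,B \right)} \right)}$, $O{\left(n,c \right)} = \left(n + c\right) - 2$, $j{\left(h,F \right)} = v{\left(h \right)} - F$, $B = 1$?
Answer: $2459$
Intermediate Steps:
$j{\left(h,F \right)} = -2 - F$
$O{\left(n,c \right)} = -2 + c + n$ ($O{\left(n,c \right)} = \left(c + n\right) - 2 = -2 + c + n$)
$d{\left(W,D \right)} = -10$ ($d{\left(W,D \right)} = -2 - 8 + 0 = -10$)
$p{\left(l \right)} = -1 - \frac{2 l}{5}$ ($p{\left(l \right)} = - \frac{\left(l + l\right) + 5}{5} = - \frac{2 l + 5}{5} = - \frac{5 + 2 l}{5} = -1 - \frac{2 l}{5}$)
$S = 3$ ($S = -1 - -4 = -1 + 4 = 3$)
$\frac{7377}{S} = \frac{7377}{3} = 7377 \cdot \frac{1}{3} = 2459$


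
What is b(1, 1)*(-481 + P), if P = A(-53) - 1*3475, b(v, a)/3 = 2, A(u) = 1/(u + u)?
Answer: -1258011/53 ≈ -23736.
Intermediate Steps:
A(u) = 1/(2*u)
b(v, a) = 6 (b(v, a) = 3*2 = 6)
P = -368351/106 (P = (½)/(-53) - 1*3475 = (½)*(-1/53) - 3475 = -1/106 - 3475 = -368351/106 ≈ -3475.0)
b(1, 1)*(-481 + P) = 6*(-481 - 368351/106) = 6*(-419337/106) = -1258011/53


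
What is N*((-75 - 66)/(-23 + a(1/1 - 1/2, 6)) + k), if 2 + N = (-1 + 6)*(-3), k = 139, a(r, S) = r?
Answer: -37043/15 ≈ -2469.5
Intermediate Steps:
N = -17 (N = -2 + (-1 + 6)*(-3) = -2 + 5*(-3) = -2 - 15 = -17)
N*((-75 - 66)/(-23 + a(1/1 - 1/2, 6)) + k) = -17*((-75 - 66)/(-23 + (1/1 - 1/2)) + 139) = -17*(-141/(-23 + (1*1 - 1*1/2)) + 139) = -17*(-141/(-23 + (1 - 1/2)) + 139) = -17*(-141/(-23 + 1/2) + 139) = -17*(-141/(-45/2) + 139) = -17*(-141*(-2/45) + 139) = -17*(94/15 + 139) = -17*2179/15 = -37043/15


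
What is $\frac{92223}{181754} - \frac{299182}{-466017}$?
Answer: $\frac{97355011019}{84700453818} \approx 1.1494$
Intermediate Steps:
$\frac{92223}{181754} - \frac{299182}{-466017} = 92223 \cdot \frac{1}{181754} - - \frac{299182}{466017} = \frac{92223}{181754} + \frac{299182}{466017} = \frac{97355011019}{84700453818}$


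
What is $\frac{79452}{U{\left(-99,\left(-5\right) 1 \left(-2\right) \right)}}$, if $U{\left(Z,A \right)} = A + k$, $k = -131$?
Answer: $- \frac{79452}{121} \approx -656.63$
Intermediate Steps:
$U{\left(Z,A \right)} = -131 + A$ ($U{\left(Z,A \right)} = A - 131 = -131 + A$)
$\frac{79452}{U{\left(-99,\left(-5\right) 1 \left(-2\right) \right)}} = \frac{79452}{-131 + \left(-5\right) 1 \left(-2\right)} = \frac{79452}{-131 - -10} = \frac{79452}{-131 + 10} = \frac{79452}{-121} = 79452 \left(- \frac{1}{121}\right) = - \frac{79452}{121}$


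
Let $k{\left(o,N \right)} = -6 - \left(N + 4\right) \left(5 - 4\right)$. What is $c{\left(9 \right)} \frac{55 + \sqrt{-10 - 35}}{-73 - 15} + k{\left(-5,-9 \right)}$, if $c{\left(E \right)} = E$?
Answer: $- \frac{53}{8} - \frac{27 i \sqrt{5}}{88} \approx -6.625 - 0.68607 i$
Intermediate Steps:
$k{\left(o,N \right)} = -10 - N$ ($k{\left(o,N \right)} = -6 - \left(4 + N\right) 1 = -6 - \left(4 + N\right) = -10 - N$)
$c{\left(9 \right)} \frac{55 + \sqrt{-10 - 35}}{-73 - 15} + k{\left(-5,-9 \right)} = 9 \frac{55 + \sqrt{-10 - 35}}{-73 - 15} - 1 = 9 \frac{55 + \sqrt{-45}}{-88} + \left(-10 + 9\right) = 9 \left(55 + 3 i \sqrt{5}\right) \left(- \frac{1}{88}\right) - 1 = 9 \left(- \frac{5}{8} - \frac{3 i \sqrt{5}}{88}\right) - 1 = \left(- \frac{45}{8} - \frac{27 i \sqrt{5}}{88}\right) - 1 = - \frac{53}{8} - \frac{27 i \sqrt{5}}{88}$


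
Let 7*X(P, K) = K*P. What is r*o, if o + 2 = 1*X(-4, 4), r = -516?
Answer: 15480/7 ≈ 2211.4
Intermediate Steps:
X(P, K) = K*P/7 (X(P, K) = (K*P)/7 = K*P/7)
o = -30/7 (o = -2 + 1*((⅐)*4*(-4)) = -2 + 1*(-16/7) = -2 - 16/7 = -30/7 ≈ -4.2857)
r*o = -516*(-30/7) = 15480/7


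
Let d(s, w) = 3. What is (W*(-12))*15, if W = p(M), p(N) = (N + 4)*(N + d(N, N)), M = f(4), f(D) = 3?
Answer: -7560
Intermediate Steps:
M = 3
p(N) = (3 + N)*(4 + N) (p(N) = (N + 4)*(N + 3) = (4 + N)*(3 + N) = (3 + N)*(4 + N))
W = 42 (W = 12 + 3² + 7*3 = 12 + 9 + 21 = 42)
(W*(-12))*15 = (42*(-12))*15 = -504*15 = -7560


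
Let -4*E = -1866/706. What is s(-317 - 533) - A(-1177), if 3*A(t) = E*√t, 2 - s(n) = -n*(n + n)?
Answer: 1445002 - 311*I*√1177/1412 ≈ 1.445e+6 - 7.5564*I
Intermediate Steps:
s(n) = 2 + 2*n² (s(n) = 2 - (-1)*n*(n + n) = 2 - (-1)*n*(2*n) = 2 - (-1)*2*n² = 2 - (-2)*n² = 2 + 2*n²)
E = 933/1412 (E = -(-933)/(2*706) = -¼*(-933/353) = 933/1412 ≈ 0.66076)
A(t) = 311*√t/1412 (A(t) = (933*√t/1412)/3 = 311*√t/1412)
s(-317 - 533) - A(-1177) = (2 + 2*(-317 - 533)²) - 311*√(-1177)/1412 = (2 + 2*(-850)²) - 311*I*√1177/1412 = (2 + 2*722500) - 311*I*√1177/1412 = (2 + 1445000) - 311*I*√1177/1412 = 1445002 - 311*I*√1177/1412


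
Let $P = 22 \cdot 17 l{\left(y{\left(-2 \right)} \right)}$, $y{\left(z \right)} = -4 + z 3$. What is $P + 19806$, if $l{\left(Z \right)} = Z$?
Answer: $16066$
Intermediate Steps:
$y{\left(z \right)} = -4 + 3 z$
$P = -3740$ ($P = 22 \cdot 17 \left(-4 + 3 \left(-2\right)\right) = 374 \left(-4 - 6\right) = 374 \left(-10\right) = -3740$)
$P + 19806 = -3740 + 19806 = 16066$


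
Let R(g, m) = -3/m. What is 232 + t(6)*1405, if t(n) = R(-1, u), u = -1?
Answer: 4447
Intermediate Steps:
t(n) = 3 (t(n) = -3/(-1) = -3*(-1) = 3)
232 + t(6)*1405 = 232 + 3*1405 = 232 + 4215 = 4447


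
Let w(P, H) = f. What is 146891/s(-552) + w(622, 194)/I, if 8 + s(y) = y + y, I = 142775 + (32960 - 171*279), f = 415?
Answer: -9402702843/71182456 ≈ -132.09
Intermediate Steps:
w(P, H) = 415
I = 128026 (I = 142775 + (32960 - 1*47709) = 142775 + (32960 - 47709) = 142775 - 14749 = 128026)
s(y) = -8 + 2*y (s(y) = -8 + (y + y) = -8 + 2*y)
146891/s(-552) + w(622, 194)/I = 146891/(-8 + 2*(-552)) + 415/128026 = 146891/(-8 - 1104) + 415*(1/128026) = 146891/(-1112) + 415/128026 = 146891*(-1/1112) + 415/128026 = -146891/1112 + 415/128026 = -9402702843/71182456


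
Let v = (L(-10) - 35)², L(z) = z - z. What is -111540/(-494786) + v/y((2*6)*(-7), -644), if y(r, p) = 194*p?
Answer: 952089185/4415470264 ≈ 0.21563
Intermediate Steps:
L(z) = 0
v = 1225 (v = (0 - 35)² = (-35)² = 1225)
-111540/(-494786) + v/y((2*6)*(-7), -644) = -111540/(-494786) + 1225/((194*(-644))) = -111540*(-1/494786) + 1225/(-124936) = 55770/247393 + 1225*(-1/124936) = 55770/247393 - 175/17848 = 952089185/4415470264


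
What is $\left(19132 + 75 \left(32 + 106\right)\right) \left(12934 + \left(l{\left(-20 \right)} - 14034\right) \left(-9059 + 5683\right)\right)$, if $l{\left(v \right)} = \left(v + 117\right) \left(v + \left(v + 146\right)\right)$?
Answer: $373822502652$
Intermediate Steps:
$l{\left(v \right)} = \left(117 + v\right) \left(146 + 2 v\right)$ ($l{\left(v \right)} = \left(117 + v\right) \left(v + \left(146 + v\right)\right) = \left(117 + v\right) \left(146 + 2 v\right)$)
$\left(19132 + 75 \left(32 + 106\right)\right) \left(12934 + \left(l{\left(-20 \right)} - 14034\right) \left(-9059 + 5683\right)\right) = \left(19132 + 75 \left(32 + 106\right)\right) \left(12934 + \left(\left(17082 + 2 \left(-20\right)^{2} + 380 \left(-20\right)\right) - 14034\right) \left(-9059 + 5683\right)\right) = \left(19132 + 75 \cdot 138\right) \left(12934 + \left(\left(17082 + 2 \cdot 400 - 7600\right) - 14034\right) \left(-3376\right)\right) = \left(19132 + 10350\right) \left(12934 + \left(\left(17082 + 800 - 7600\right) - 14034\right) \left(-3376\right)\right) = 29482 \left(12934 + \left(10282 - 14034\right) \left(-3376\right)\right) = 29482 \left(12934 - -12666752\right) = 29482 \left(12934 + 12666752\right) = 29482 \cdot 12679686 = 373822502652$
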